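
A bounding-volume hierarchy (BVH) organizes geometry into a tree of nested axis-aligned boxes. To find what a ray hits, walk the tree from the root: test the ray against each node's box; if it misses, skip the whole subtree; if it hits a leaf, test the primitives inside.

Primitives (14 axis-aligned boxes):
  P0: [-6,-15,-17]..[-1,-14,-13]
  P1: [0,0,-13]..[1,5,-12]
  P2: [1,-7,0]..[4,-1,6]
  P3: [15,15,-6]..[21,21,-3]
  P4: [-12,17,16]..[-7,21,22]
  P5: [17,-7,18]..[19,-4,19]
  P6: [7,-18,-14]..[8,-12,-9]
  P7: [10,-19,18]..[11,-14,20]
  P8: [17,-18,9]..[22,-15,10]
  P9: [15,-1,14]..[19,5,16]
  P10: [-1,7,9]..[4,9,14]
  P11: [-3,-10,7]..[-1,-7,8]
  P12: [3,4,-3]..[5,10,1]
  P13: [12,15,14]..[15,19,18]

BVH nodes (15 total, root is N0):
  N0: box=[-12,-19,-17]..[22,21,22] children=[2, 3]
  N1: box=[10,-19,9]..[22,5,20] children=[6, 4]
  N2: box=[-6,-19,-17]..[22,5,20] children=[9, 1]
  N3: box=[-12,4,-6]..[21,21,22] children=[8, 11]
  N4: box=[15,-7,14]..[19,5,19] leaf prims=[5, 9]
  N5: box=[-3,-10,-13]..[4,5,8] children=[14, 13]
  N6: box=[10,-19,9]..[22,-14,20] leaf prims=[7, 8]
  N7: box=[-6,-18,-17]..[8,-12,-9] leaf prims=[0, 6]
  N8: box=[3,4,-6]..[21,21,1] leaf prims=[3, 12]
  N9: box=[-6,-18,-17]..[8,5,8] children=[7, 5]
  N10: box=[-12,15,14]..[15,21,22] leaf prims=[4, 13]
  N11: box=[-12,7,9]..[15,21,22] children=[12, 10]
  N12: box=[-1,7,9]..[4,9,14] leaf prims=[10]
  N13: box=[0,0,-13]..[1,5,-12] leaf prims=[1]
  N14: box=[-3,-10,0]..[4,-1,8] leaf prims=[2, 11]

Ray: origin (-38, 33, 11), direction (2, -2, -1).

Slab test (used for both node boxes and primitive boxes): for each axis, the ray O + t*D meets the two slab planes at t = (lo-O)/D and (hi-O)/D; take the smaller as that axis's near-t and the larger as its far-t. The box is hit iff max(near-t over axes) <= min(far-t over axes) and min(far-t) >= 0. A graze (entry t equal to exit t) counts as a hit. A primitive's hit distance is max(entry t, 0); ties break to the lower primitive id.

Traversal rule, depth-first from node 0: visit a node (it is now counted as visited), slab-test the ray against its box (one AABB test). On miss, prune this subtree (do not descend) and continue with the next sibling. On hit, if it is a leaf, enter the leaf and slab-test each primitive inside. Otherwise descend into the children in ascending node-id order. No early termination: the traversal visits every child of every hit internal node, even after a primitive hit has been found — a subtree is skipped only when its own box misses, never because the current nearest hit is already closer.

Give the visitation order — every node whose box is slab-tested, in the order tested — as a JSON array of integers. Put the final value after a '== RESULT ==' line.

Trace the traversal:
N0 x:[13,30] y:[6,26] z:[-11,28] -> hit [13,26], descend [2, 3]
  N2 x:[16,30] y:[14,26] z:[-9,28] -> hit [16,26], descend [1, 9]
    N1 x:[24,30] y:[14,26] z:[-9,2] -> miss, prune
    N9 x:[16,23] y:[14,51/2] z:[3,28] -> hit [16,23], descend [5, 7]
      N5 x:[35/2,21] y:[14,43/2] z:[3,24] -> hit [35/2,21], descend [13, 14]
        N13 x:[19,39/2] y:[14,33/2] z:[23,24] -> miss, prune
        N14 x:[35/2,21] y:[17,43/2] z:[3,11] -> miss, prune
      N7 x:[16,23] y:[45/2,51/2] z:[20,28] -> hit [45/2,23] leaf, test {P0(miss), P6@t=45/2}
  N3 x:[13,59/2] y:[6,29/2] z:[-11,17] -> hit [13,29/2], descend [8, 11]
    N8 x:[41/2,59/2] y:[6,29/2] z:[10,17] -> miss, prune
    N11 x:[13,53/2] y:[6,13] z:[-11,2] -> miss, prune

Visited [0, 2, 1, 9, 5, 13, 14, 7, 3, 8, 11]. Tests: 11 box, 1 leaf. Nearest: P6.

== RESULT ==
[0, 2, 1, 9, 5, 13, 14, 7, 3, 8, 11]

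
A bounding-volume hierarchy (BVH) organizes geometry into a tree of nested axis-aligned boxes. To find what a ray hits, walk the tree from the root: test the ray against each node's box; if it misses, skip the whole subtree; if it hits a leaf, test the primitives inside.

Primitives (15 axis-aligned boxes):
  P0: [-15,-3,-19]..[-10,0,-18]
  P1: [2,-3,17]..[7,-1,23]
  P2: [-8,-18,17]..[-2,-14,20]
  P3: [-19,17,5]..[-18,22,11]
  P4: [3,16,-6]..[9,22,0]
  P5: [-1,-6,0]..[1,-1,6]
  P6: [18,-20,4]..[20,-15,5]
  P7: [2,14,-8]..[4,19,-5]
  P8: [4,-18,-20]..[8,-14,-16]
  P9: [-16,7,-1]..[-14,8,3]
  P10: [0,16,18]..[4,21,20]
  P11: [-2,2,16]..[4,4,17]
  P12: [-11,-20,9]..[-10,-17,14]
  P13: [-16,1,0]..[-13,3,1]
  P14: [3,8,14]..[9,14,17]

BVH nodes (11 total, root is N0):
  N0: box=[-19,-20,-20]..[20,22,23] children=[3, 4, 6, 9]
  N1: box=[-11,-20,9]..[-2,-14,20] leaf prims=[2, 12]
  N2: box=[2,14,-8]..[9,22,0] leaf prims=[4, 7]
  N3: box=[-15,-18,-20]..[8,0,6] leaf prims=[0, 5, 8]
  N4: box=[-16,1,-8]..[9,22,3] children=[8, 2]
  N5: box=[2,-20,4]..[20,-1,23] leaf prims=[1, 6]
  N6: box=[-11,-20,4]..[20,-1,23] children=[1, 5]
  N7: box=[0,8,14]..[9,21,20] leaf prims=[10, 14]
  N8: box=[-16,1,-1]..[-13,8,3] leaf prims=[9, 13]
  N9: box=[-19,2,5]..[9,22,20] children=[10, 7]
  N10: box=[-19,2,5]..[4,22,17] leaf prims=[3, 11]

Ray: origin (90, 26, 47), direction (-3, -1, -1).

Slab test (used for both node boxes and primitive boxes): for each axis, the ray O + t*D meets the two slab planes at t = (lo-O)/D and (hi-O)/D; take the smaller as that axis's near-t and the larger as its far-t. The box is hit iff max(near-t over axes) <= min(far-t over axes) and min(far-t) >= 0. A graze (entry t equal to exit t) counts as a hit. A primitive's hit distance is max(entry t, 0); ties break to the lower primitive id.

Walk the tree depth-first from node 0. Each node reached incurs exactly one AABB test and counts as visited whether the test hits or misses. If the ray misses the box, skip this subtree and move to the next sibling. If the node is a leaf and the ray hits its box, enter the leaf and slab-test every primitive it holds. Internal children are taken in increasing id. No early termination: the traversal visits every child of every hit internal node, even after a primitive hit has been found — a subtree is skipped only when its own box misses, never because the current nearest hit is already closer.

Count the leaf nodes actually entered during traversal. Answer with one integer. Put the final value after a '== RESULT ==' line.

Walk:
N0 x:[70/3,109/3] y:[4,46] z:[24,67] -> hit [24,109/3], descend [3, 4, 6, 9]
  N3 x:[82/3,35] y:[26,44] z:[41,67] -> miss, prune
  N4 x:[27,106/3] y:[4,25] z:[44,55] -> miss, prune
  N6 x:[70/3,101/3] y:[27,46] z:[24,43] -> hit [27,101/3], descend [1, 5]
    N1 x:[92/3,101/3] y:[40,46] z:[27,38] -> miss, prune
    N5 x:[70/3,88/3] y:[27,46] z:[24,43] -> hit [27,88/3] leaf, test {P1@t=83/3, P6(miss)}
  N9 x:[27,109/3] y:[4,24] z:[27,42] -> miss, prune

Summary -> nodes [0, 3, 4, 6, 1, 5, 9]; box-tests=7; leaf-entries=1; first=P1

== RESULT ==
1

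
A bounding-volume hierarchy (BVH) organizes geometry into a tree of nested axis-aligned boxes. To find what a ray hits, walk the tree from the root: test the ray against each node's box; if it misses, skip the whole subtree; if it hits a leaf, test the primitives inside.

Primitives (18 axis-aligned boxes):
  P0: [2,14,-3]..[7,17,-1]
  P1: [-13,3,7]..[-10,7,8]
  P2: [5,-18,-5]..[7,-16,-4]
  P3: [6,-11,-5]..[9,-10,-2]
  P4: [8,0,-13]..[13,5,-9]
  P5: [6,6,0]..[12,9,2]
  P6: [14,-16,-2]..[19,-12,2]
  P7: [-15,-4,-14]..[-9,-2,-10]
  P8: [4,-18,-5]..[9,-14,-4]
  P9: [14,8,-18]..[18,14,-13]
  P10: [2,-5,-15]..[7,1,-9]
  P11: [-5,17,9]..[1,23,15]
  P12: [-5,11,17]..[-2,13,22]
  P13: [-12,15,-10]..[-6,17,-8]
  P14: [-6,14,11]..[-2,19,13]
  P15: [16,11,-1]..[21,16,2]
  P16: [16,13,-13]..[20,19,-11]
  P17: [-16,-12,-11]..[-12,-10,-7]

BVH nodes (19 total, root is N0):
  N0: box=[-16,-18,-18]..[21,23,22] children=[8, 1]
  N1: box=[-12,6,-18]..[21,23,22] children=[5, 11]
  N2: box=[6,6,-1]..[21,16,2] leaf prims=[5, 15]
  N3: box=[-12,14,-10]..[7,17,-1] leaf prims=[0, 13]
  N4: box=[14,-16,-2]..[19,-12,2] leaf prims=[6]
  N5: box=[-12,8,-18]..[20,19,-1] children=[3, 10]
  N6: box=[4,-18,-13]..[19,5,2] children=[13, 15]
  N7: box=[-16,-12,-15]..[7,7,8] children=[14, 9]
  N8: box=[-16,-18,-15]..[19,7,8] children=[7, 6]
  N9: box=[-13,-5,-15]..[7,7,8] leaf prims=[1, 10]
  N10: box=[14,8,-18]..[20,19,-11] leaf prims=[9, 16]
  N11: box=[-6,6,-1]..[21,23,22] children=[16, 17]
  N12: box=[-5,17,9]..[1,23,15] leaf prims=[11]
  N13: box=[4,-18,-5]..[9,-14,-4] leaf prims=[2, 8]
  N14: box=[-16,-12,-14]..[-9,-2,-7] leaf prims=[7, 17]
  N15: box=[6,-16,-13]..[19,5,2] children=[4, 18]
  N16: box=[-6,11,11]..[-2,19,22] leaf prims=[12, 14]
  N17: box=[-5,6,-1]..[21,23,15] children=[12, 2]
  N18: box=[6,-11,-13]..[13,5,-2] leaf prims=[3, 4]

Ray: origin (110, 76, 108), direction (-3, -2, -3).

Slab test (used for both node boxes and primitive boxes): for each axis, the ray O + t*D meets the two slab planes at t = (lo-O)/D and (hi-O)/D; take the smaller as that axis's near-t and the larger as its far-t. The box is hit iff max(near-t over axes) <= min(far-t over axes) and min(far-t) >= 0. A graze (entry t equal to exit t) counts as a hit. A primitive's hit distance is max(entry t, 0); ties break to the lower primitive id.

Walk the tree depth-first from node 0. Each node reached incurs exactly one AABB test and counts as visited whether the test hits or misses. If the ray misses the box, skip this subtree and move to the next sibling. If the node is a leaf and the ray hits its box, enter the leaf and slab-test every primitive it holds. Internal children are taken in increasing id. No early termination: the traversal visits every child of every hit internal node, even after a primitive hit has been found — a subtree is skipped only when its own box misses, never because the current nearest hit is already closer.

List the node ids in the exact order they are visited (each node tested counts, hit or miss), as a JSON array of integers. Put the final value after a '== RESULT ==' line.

Trace the traversal:
N0 x:[89/3,42] y:[53/2,47] z:[86/3,42] -> hit [89/3,42], descend [1, 8]
  N1 x:[89/3,122/3] y:[53/2,35] z:[86/3,42] -> hit [89/3,35], descend [5, 11]
    N5 x:[30,122/3] y:[57/2,34] z:[109/3,42] -> miss, prune
    N11 x:[89/3,116/3] y:[53/2,35] z:[86/3,109/3] -> hit [89/3,35], descend [16, 17]
      N16 x:[112/3,116/3] y:[57/2,65/2] z:[86/3,97/3] -> miss, prune
      N17 x:[89/3,115/3] y:[53/2,35] z:[31,109/3] -> hit [31,35], descend [2, 12]
        N2 x:[89/3,104/3] y:[30,35] z:[106/3,109/3] -> miss, prune
        N12 x:[109/3,115/3] y:[53/2,59/2] z:[31,33] -> miss, prune
  N8 x:[91/3,42] y:[69/2,47] z:[100/3,41] -> hit [69/2,41], descend [6, 7]
    N6 x:[91/3,106/3] y:[71/2,47] z:[106/3,121/3] -> miss, prune
    N7 x:[103/3,42] y:[69/2,44] z:[100/3,41] -> hit [69/2,41], descend [9, 14]
      N9 x:[103/3,41] y:[69/2,81/2] z:[100/3,41] -> hit [69/2,81/2] leaf, test {P1(miss), P10(miss)}
      N14 x:[119/3,42] y:[39,44] z:[115/3,122/3] -> hit [119/3,122/3] leaf, test {P7@t=119/3, P17(miss)}

13 AABB tests over nodes [0, 1, 5, 11, 16, 17, 2, 12, 8, 6, 7, 9, 14]; 2 leaves entered; closest P7.

== RESULT ==
[0, 1, 5, 11, 16, 17, 2, 12, 8, 6, 7, 9, 14]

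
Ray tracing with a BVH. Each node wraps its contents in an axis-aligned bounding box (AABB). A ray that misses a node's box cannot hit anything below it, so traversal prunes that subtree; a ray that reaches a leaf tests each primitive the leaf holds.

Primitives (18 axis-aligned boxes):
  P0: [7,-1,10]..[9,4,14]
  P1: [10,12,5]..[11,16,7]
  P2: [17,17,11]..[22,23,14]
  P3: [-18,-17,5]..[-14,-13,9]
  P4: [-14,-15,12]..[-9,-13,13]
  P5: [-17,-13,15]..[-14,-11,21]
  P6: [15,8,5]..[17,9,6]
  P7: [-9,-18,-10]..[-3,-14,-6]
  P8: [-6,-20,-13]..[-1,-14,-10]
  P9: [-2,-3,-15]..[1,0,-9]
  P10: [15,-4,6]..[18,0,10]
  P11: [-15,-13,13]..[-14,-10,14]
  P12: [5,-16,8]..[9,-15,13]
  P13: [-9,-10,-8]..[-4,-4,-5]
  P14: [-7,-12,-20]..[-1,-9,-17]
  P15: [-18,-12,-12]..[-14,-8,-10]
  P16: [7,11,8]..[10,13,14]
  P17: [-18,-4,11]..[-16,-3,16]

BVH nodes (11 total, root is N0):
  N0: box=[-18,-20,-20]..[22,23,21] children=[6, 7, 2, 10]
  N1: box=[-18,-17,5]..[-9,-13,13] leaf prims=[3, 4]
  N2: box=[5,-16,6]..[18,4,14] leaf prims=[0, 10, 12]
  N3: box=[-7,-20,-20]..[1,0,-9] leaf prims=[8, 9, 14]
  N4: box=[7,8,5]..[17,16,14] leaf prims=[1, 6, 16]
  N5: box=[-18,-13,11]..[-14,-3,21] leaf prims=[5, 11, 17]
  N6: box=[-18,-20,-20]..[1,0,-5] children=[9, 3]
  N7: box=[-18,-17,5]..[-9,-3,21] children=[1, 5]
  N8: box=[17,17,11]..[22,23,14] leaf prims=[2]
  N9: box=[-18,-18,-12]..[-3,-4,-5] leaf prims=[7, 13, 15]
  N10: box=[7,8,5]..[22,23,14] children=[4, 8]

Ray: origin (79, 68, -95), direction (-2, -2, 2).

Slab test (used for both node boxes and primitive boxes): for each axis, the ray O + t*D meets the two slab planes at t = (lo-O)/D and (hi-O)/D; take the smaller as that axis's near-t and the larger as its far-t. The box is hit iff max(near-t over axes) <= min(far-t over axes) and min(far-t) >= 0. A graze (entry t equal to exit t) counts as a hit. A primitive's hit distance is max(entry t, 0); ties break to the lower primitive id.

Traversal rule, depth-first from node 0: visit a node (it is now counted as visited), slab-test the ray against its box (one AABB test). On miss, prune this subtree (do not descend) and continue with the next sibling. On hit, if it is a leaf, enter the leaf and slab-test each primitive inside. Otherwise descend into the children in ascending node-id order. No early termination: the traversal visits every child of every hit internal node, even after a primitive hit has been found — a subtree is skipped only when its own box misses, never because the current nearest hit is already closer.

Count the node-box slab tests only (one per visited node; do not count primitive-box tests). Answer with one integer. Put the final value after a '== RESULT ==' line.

Walk:
N0 x:[57/2,97/2] y:[45/2,44] z:[75/2,58] -> hit [75/2,44], descend [2, 6, 7, 10]
  N2 x:[61/2,37] y:[32,42] z:[101/2,109/2] -> miss, prune
  N6 x:[39,97/2] y:[34,44] z:[75/2,45] -> hit [39,44], descend [3, 9]
    N3 x:[39,43] y:[34,44] z:[75/2,43] -> hit [39,43] leaf, test {P8@t=41, P9(miss), P14(miss)}
    N9 x:[41,97/2] y:[36,43] z:[83/2,45] -> hit [83/2,43] leaf, test {P7@t=85/2, P13(miss), P15(miss)}
  N7 x:[44,97/2] y:[71/2,85/2] z:[50,58] -> miss, prune
  N10 x:[57/2,36] y:[45/2,30] z:[50,109/2] -> miss, prune

order=[0, 2, 6, 3, 9, 7, 10]  |boxes|=7  |leaves|=2  hit=P8

== RESULT ==
7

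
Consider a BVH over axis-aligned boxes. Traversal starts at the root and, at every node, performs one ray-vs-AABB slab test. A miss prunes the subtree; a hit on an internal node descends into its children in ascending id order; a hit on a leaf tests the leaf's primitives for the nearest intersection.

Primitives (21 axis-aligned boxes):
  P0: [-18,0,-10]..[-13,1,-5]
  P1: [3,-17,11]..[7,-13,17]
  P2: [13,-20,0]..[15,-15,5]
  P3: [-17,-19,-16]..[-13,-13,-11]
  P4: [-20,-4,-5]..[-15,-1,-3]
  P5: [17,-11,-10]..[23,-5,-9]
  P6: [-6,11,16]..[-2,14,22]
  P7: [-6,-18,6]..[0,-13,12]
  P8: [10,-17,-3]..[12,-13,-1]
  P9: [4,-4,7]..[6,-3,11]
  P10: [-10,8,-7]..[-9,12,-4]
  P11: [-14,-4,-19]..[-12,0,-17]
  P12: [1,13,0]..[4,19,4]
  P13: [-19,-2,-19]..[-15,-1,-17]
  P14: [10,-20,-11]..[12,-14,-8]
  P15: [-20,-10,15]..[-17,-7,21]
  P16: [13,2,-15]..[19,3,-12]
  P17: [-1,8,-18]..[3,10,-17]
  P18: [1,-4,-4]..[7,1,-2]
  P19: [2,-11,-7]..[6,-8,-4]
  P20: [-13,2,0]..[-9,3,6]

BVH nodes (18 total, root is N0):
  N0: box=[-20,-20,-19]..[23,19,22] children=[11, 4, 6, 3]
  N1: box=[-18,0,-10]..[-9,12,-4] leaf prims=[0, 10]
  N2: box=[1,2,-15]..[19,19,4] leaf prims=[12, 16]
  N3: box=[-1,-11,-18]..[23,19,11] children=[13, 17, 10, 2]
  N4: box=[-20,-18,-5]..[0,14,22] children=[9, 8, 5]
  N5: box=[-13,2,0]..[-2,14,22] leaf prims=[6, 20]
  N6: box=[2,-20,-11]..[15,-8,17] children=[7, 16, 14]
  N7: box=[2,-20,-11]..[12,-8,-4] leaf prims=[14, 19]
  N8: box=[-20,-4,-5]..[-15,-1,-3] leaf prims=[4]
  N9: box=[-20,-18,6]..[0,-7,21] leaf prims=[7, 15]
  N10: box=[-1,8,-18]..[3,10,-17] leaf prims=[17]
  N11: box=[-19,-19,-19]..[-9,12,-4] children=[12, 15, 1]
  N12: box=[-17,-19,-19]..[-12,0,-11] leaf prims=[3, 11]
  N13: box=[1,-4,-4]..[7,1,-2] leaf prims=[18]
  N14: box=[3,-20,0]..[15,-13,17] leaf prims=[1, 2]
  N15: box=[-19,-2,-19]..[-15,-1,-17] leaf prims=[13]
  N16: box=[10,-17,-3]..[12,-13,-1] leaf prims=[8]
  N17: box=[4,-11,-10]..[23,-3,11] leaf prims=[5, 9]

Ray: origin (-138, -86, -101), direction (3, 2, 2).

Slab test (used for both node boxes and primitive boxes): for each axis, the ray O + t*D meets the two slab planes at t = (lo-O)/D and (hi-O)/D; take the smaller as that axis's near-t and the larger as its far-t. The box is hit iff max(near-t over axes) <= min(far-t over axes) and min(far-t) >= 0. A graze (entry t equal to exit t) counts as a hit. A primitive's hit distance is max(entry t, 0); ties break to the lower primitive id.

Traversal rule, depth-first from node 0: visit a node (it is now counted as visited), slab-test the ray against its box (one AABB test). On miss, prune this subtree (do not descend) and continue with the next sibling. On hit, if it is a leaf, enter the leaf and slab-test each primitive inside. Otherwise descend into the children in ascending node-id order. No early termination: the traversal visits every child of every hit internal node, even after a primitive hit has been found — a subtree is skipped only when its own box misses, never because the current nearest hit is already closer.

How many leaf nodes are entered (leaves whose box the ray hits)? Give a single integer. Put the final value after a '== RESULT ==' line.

Traverse from the root:
N0 x:[118/3,161/3] y:[33,105/2] z:[41,123/2] -> hit [41,105/2], descend [3, 4, 6, 11]
  N3 x:[137/3,161/3] y:[75/2,105/2] z:[83/2,56] -> hit [137/3,105/2], descend [2, 10, 13, 17]
    N2 x:[139/3,157/3] y:[44,105/2] z:[43,105/2] -> hit [139/3,157/3] leaf, test {P12(miss), P16(miss)}
    N10 x:[137/3,47] y:[47,48] z:[83/2,42] -> miss, prune
    N13 x:[139/3,145/3] y:[41,87/2] z:[97/2,99/2] -> miss, prune
    N17 x:[142/3,161/3] y:[75/2,83/2] z:[91/2,56] -> miss, prune
  N4 x:[118/3,46] y:[34,50] z:[48,123/2] -> miss, prune
  N6 x:[140/3,51] y:[33,39] z:[45,59] -> miss, prune
  N11 x:[119/3,43] y:[67/2,49] z:[41,97/2] -> hit [41,43], descend [1, 12, 15]
    N1 x:[40,43] y:[43,49] z:[91/2,97/2] -> miss, prune
    N12 x:[121/3,42] y:[67/2,43] z:[41,45] -> hit [41,42] leaf, test {P3(miss), P11@t=124/3}
    N15 x:[119/3,41] y:[42,85/2] z:[41,42] -> miss, prune

Summary -> nodes [0, 3, 2, 10, 13, 17, 4, 6, 11, 1, 12, 15]; box-tests=12; leaf-entries=2; first=P11

== RESULT ==
2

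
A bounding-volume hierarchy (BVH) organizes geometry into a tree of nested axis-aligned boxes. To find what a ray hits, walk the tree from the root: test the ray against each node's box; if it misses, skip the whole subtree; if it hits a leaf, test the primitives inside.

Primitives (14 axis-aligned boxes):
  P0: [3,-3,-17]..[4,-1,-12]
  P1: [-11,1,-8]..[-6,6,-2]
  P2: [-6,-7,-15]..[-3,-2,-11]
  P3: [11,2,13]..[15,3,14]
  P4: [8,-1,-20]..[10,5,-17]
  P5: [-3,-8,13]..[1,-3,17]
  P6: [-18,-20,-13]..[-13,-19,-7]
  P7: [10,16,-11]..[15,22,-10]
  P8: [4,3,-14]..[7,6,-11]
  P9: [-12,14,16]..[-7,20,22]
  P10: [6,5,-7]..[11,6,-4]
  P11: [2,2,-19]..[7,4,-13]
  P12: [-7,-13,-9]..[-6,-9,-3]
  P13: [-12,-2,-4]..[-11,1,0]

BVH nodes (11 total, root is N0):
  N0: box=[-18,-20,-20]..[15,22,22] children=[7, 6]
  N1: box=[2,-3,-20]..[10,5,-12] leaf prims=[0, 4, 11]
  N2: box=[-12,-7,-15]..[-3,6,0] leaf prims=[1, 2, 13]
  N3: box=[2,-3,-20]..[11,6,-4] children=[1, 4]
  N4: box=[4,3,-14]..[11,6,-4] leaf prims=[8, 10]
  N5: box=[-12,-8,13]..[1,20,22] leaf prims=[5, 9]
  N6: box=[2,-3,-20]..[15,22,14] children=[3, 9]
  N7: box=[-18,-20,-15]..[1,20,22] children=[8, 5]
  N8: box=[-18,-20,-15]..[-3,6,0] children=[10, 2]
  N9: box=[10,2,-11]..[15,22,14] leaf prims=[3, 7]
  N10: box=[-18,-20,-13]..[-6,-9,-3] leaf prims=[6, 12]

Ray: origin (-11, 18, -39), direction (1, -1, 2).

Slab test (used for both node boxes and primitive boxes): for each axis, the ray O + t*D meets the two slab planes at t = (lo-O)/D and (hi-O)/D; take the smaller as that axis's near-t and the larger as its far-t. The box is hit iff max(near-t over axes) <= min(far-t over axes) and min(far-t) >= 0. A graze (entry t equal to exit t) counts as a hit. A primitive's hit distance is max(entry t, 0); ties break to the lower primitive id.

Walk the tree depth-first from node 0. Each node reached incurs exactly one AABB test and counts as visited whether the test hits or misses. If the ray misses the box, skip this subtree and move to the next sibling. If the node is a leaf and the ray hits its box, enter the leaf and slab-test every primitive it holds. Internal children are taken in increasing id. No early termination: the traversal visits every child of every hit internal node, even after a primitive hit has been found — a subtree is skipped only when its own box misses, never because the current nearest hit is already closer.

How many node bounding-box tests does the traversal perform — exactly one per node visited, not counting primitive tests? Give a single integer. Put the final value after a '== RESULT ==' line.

Trace the traversal:
N0 x:[-7,26] y:[-4,38] z:[19/2,61/2] -> hit [19/2,26], descend [6, 7]
  N6 x:[13,26] y:[-4,21] z:[19/2,53/2] -> hit [13,21], descend [3, 9]
    N3 x:[13,22] y:[12,21] z:[19/2,35/2] -> hit [13,35/2], descend [1, 4]
      N1 x:[13,21] y:[13,21] z:[19/2,27/2] -> hit [13,27/2] leaf, test {P0(miss), P4(miss), P11(miss)}
      N4 x:[15,22] y:[12,15] z:[25/2,35/2] -> hit [15,15] leaf, test {P8(miss), P10(miss)}
    N9 x:[21,26] y:[-4,16] z:[14,53/2] -> miss, prune
  N7 x:[-7,12] y:[-2,38] z:[12,61/2] -> hit [12,12], descend [5, 8]
    N5 x:[-1,12] y:[-2,26] z:[26,61/2] -> miss, prune
    N8 x:[-7,8] y:[12,38] z:[12,39/2] -> miss, prune

9 AABB tests over nodes [0, 6, 3, 1, 4, 9, 7, 5, 8]; 2 leaves entered; closest miss.

== RESULT ==
9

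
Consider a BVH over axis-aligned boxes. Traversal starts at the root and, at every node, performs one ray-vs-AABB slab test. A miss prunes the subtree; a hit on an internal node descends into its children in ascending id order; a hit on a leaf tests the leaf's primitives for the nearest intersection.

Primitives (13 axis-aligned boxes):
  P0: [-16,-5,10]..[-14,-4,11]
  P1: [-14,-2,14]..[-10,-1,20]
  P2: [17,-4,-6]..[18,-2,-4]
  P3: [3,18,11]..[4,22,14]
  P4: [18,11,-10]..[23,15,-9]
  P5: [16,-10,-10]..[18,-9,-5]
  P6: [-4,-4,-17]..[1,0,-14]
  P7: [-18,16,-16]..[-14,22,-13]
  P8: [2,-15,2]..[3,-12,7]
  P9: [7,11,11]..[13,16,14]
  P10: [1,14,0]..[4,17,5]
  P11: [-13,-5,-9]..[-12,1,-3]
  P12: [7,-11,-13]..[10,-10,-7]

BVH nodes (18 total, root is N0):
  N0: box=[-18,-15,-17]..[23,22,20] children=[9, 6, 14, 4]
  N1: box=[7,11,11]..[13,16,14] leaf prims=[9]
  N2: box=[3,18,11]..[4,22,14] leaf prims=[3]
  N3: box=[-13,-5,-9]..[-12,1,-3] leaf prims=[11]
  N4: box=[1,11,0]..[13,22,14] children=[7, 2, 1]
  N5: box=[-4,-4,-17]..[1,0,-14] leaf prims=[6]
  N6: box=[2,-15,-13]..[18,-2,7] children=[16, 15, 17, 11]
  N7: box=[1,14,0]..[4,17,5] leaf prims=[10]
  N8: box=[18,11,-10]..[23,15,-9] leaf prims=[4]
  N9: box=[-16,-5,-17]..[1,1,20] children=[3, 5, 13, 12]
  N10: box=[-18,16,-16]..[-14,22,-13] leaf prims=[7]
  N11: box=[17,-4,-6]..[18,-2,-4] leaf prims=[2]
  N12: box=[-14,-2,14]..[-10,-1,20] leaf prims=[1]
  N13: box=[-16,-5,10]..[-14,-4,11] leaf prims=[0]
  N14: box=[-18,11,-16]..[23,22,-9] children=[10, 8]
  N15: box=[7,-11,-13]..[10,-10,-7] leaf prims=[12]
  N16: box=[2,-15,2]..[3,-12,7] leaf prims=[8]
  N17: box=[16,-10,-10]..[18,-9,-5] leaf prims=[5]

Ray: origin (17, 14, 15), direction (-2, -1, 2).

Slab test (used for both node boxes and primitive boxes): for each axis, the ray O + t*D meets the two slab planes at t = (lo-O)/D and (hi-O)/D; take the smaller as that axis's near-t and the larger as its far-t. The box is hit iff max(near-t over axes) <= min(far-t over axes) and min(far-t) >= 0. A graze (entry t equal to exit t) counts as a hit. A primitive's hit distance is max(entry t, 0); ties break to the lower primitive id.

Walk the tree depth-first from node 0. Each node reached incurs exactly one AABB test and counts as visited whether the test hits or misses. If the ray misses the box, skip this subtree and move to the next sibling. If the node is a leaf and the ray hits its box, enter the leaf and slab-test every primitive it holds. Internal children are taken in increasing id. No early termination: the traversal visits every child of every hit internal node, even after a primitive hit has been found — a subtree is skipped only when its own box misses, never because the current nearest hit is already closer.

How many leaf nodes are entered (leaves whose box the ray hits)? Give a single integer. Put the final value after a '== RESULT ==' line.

Walk:
N0 x:[-3,35/2] y:[-8,29] z:[-16,5/2] -> hit [-3,5/2], descend [4, 6, 9, 14]
  N4 x:[2,8] y:[-8,3] z:[-15/2,-1/2] -> miss, prune
  N6 x:[-1/2,15/2] y:[16,29] z:[-14,-4] -> miss, prune
  N9 x:[8,33/2] y:[13,19] z:[-16,5/2] -> miss, prune
  N14 x:[-3,35/2] y:[-8,3] z:[-31/2,-12] -> miss, prune

order=[0, 4, 6, 9, 14]  |boxes|=5  |leaves|=0  hit=miss

== RESULT ==
0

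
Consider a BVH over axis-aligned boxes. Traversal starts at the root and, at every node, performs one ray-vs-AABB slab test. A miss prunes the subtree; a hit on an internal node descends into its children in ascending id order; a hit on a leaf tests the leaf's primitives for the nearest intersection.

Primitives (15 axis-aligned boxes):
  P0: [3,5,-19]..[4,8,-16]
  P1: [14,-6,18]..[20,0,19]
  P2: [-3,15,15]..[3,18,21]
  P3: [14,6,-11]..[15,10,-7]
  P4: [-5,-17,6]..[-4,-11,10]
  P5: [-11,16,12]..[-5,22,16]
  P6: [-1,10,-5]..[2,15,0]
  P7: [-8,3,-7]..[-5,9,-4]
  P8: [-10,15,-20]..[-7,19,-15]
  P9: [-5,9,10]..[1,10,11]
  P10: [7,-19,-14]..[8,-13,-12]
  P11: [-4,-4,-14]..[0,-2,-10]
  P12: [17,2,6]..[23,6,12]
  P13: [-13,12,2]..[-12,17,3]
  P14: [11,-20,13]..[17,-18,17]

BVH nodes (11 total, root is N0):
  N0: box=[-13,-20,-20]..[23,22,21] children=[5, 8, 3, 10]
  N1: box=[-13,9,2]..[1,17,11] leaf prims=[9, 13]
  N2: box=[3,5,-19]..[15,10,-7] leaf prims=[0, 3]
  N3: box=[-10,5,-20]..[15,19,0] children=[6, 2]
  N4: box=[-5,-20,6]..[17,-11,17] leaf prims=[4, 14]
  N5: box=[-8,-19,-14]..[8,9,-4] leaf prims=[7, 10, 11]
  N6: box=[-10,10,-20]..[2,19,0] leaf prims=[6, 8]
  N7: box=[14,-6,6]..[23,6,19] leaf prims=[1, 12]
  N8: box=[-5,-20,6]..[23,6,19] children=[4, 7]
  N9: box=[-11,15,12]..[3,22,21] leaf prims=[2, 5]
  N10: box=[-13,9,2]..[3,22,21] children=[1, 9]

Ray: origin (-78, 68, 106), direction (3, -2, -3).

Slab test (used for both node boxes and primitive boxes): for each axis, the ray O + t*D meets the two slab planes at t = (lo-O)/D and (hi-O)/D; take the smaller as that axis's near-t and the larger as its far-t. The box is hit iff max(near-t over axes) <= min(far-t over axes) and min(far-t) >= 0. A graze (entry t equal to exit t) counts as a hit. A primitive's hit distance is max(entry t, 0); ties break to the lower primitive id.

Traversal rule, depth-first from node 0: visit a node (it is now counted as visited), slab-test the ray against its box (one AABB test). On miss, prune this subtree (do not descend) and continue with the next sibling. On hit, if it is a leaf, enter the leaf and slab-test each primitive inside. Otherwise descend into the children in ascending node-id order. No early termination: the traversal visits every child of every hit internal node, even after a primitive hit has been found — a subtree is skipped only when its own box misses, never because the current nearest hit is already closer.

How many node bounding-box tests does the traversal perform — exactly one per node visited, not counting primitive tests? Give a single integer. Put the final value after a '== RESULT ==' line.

Trace the traversal:
N0 x:[65/3,101/3] y:[23,44] z:[85/3,42] -> hit [85/3,101/3], descend [3, 5, 8, 10]
  N3 x:[68/3,31] y:[49/2,63/2] z:[106/3,42] -> miss, prune
  N5 x:[70/3,86/3] y:[59/2,87/2] z:[110/3,40] -> miss, prune
  N8 x:[73/3,101/3] y:[31,44] z:[29,100/3] -> hit [31,100/3], descend [4, 7]
    N4 x:[73/3,95/3] y:[79/2,44] z:[89/3,100/3] -> miss, prune
    N7 x:[92/3,101/3] y:[31,37] z:[29,100/3] -> hit [31,100/3] leaf, test {P1(miss), P12@t=95/3}
  N10 x:[65/3,27] y:[23,59/2] z:[85/3,104/3] -> miss, prune

7 AABB tests over nodes [0, 3, 5, 8, 4, 7, 10]; 1 leaf entered; closest P12.

== RESULT ==
7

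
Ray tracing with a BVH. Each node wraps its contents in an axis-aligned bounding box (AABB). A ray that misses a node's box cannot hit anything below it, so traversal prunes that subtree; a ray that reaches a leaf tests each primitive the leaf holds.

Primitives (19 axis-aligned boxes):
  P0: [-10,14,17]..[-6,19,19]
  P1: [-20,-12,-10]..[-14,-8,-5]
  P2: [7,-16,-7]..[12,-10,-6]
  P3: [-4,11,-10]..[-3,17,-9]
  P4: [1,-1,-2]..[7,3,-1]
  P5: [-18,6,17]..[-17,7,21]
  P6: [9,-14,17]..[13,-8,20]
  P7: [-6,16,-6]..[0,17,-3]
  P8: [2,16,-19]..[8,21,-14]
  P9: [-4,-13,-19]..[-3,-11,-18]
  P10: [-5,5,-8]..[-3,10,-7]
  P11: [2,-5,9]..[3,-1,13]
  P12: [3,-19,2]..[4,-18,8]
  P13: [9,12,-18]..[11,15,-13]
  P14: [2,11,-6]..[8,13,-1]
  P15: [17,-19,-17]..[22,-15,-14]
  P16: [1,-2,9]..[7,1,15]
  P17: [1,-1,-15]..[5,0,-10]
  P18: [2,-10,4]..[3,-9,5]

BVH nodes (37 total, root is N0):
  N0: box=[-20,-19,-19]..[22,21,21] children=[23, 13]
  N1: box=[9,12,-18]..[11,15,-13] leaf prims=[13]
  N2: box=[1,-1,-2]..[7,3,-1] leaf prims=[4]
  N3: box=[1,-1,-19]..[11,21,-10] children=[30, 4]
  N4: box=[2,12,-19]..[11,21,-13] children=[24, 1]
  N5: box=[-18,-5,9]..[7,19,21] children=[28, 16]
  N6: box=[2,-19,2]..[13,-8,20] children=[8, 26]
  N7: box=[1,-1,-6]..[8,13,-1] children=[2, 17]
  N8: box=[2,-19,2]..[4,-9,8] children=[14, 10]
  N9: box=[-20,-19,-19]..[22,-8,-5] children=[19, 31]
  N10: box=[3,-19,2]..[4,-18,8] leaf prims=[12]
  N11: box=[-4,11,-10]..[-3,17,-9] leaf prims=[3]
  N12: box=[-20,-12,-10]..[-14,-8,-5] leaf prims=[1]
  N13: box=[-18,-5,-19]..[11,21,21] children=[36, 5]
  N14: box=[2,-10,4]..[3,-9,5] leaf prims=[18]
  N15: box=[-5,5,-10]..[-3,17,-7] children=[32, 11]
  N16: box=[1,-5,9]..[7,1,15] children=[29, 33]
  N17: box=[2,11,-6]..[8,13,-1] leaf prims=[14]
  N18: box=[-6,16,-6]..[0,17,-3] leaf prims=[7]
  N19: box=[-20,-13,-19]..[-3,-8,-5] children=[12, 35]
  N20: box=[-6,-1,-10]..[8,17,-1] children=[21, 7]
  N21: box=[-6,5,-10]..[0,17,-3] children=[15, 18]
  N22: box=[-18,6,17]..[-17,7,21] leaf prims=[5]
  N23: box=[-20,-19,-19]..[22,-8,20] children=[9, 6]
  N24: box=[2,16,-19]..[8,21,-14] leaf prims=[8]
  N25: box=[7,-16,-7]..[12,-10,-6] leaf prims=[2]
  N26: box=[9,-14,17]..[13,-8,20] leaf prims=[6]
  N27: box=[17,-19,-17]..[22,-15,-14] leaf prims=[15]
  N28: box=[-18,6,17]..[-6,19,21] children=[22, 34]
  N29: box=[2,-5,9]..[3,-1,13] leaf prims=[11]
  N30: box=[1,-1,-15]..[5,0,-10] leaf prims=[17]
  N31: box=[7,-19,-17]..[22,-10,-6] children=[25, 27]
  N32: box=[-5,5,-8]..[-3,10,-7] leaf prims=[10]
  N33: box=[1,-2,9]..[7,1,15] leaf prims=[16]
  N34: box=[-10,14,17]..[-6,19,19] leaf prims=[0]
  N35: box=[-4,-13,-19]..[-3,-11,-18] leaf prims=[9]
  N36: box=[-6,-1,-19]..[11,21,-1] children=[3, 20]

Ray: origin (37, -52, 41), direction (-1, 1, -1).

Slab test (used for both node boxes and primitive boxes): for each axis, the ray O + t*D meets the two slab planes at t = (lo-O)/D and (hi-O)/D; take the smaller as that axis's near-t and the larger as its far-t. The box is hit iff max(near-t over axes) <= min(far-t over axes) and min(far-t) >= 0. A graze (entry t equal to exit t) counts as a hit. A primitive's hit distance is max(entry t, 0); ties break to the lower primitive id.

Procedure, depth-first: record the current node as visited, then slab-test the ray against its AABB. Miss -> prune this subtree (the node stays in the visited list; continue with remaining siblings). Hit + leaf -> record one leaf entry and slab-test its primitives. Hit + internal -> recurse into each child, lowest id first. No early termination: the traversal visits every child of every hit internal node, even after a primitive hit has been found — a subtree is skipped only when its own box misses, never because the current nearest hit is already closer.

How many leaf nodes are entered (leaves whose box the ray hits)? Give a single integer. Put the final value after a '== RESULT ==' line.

Walk:
N0 x:[15,57] y:[33,73] z:[20,60] -> hit [33,57], descend [13, 23]
  N13 x:[26,55] y:[47,73] z:[20,60] -> hit [47,55], descend [5, 36]
    N5 x:[30,55] y:[47,71] z:[20,32] -> miss, prune
    N36 x:[26,43] y:[51,73] z:[42,60] -> miss, prune
  N23 x:[15,57] y:[33,44] z:[21,60] -> hit [33,44], descend [6, 9]
    N6 x:[24,35] y:[33,44] z:[21,39] -> hit [33,35], descend [8, 26]
      N8 x:[33,35] y:[33,43] z:[33,39] -> hit [33,35], descend [10, 14]
        N10 x:[33,34] y:[33,34] z:[33,39] -> hit [33,34] leaf, test {P12@t=33}
        N14 x:[34,35] y:[42,43] z:[36,37] -> miss, prune
      N26 x:[24,28] y:[38,44] z:[21,24] -> miss, prune
    N9 x:[15,57] y:[33,44] z:[46,60] -> miss, prune

11 AABB tests over nodes [0, 13, 5, 36, 23, 6, 8, 10, 14, 26, 9]; 1 leaf entered; closest P12.

== RESULT ==
1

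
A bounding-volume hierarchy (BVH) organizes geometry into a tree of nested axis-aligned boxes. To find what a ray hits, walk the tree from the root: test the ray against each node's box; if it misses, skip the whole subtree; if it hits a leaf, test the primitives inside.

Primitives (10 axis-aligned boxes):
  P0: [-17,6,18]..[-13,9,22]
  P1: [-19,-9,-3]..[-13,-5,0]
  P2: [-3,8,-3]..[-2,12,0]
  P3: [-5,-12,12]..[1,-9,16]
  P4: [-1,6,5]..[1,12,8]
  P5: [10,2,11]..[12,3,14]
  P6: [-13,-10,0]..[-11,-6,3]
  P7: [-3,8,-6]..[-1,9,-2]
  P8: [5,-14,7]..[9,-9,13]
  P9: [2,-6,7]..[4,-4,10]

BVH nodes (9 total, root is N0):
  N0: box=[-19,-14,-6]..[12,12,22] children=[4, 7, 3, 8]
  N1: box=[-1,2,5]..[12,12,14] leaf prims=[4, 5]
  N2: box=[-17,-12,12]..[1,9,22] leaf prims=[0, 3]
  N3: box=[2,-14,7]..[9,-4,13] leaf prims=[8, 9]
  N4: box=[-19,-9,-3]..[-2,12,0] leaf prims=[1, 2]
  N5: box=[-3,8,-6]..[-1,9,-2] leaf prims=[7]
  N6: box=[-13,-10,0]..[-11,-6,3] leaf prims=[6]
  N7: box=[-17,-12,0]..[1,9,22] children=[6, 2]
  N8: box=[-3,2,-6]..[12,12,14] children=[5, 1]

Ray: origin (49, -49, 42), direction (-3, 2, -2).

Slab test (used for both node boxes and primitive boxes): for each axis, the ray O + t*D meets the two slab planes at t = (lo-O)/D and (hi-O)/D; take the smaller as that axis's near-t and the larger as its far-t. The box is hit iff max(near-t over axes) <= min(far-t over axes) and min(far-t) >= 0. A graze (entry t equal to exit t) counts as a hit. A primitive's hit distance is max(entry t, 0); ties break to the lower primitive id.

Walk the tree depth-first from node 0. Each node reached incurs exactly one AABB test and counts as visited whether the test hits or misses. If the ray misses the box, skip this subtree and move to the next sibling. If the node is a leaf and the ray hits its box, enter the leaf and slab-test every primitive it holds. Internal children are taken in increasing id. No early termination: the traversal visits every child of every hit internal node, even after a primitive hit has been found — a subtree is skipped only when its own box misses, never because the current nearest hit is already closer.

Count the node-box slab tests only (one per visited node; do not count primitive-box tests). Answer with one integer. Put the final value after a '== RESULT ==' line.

Traverse from the root:
N0 x:[37/3,68/3] y:[35/2,61/2] z:[10,24] -> hit [35/2,68/3], descend [3, 4, 7, 8]
  N3 x:[40/3,47/3] y:[35/2,45/2] z:[29/2,35/2] -> miss, prune
  N4 x:[17,68/3] y:[20,61/2] z:[21,45/2] -> hit [21,45/2] leaf, test {P1@t=21, P2(miss)}
  N7 x:[16,22] y:[37/2,29] z:[10,21] -> hit [37/2,21], descend [2, 6]
    N2 x:[16,22] y:[37/2,29] z:[10,15] -> miss, prune
    N6 x:[20,62/3] y:[39/2,43/2] z:[39/2,21] -> hit [20,62/3] leaf, test {P6@t=20}
  N8 x:[37/3,52/3] y:[51/2,61/2] z:[14,24] -> miss, prune

order=[0, 3, 4, 7, 2, 6, 8]  |boxes|=7  |leaves|=2  hit=P6

== RESULT ==
7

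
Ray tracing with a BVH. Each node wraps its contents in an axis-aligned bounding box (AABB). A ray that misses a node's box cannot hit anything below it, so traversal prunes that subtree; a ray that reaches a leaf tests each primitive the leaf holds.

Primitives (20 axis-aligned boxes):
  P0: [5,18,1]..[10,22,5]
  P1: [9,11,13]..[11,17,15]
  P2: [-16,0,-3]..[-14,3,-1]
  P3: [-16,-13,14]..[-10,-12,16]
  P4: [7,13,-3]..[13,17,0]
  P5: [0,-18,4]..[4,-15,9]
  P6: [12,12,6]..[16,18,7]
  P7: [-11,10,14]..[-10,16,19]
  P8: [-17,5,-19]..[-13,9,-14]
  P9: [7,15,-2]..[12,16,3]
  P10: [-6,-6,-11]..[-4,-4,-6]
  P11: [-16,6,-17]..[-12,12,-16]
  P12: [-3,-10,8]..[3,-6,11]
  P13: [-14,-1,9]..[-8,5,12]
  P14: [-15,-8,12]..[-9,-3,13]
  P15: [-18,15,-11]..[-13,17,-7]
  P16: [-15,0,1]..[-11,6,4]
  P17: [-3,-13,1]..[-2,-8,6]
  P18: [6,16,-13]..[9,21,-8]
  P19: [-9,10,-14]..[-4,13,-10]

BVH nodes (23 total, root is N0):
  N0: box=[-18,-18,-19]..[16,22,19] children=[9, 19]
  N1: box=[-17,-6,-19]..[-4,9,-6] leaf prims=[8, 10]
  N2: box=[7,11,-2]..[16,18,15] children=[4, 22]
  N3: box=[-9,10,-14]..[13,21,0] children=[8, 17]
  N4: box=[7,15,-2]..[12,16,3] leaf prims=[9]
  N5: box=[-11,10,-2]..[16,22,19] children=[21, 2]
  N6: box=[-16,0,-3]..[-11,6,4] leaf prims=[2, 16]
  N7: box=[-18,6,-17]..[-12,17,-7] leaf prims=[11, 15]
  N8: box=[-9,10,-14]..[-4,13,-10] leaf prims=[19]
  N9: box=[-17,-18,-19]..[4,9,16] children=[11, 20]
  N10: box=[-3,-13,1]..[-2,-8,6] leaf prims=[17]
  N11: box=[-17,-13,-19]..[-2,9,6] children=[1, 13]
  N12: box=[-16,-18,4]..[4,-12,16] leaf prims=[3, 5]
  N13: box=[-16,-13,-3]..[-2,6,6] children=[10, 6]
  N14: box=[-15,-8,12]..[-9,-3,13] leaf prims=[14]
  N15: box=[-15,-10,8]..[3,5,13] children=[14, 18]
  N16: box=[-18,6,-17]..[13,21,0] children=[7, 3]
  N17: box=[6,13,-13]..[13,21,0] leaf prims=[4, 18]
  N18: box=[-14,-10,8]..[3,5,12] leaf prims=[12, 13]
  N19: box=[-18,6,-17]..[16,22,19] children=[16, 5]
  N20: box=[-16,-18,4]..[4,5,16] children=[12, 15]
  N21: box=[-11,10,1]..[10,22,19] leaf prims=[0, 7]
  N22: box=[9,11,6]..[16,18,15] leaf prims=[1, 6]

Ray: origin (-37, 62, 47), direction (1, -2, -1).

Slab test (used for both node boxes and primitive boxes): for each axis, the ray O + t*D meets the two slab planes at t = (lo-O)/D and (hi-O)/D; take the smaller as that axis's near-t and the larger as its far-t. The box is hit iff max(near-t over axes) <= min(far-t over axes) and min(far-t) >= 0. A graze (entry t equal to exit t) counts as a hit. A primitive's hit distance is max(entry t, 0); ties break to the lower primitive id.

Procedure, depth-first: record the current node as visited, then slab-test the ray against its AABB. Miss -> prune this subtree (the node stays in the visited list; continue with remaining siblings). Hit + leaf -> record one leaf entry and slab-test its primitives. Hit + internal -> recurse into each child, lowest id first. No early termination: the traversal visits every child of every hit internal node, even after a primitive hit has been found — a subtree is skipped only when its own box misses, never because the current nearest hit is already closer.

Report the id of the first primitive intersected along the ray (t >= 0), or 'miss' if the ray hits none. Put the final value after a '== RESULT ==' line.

Traverse from the root:
N0 x:[19,53] y:[20,40] z:[28,66] -> hit [28,40], descend [9, 19]
  N9 x:[20,41] y:[53/2,40] z:[31,66] -> hit [31,40], descend [11, 20]
    N11 x:[20,35] y:[53/2,75/2] z:[41,66] -> miss, prune
    N20 x:[21,41] y:[57/2,40] z:[31,43] -> hit [31,40], descend [12, 15]
      N12 x:[21,41] y:[37,40] z:[31,43] -> hit [37,40] leaf, test {P3(miss), P5@t=77/2}
      N15 x:[22,40] y:[57/2,36] z:[34,39] -> hit [34,36], descend [14, 18]
        N14 x:[22,28] y:[65/2,35] z:[34,35] -> miss, prune
        N18 x:[23,40] y:[57/2,36] z:[35,39] -> hit [35,36] leaf, test {P12@t=36, P13(miss)}
  N19 x:[19,53] y:[20,28] z:[28,64] -> hit [28,28], descend [5, 16]
    N5 x:[26,53] y:[20,26] z:[28,49] -> miss, prune
    N16 x:[19,50] y:[41/2,28] z:[47,64] -> miss, prune

Visited [0, 9, 11, 20, 12, 15, 14, 18, 19, 5, 16]. Tests: 11 box, 2 leaf. Nearest: P12.

== RESULT ==
12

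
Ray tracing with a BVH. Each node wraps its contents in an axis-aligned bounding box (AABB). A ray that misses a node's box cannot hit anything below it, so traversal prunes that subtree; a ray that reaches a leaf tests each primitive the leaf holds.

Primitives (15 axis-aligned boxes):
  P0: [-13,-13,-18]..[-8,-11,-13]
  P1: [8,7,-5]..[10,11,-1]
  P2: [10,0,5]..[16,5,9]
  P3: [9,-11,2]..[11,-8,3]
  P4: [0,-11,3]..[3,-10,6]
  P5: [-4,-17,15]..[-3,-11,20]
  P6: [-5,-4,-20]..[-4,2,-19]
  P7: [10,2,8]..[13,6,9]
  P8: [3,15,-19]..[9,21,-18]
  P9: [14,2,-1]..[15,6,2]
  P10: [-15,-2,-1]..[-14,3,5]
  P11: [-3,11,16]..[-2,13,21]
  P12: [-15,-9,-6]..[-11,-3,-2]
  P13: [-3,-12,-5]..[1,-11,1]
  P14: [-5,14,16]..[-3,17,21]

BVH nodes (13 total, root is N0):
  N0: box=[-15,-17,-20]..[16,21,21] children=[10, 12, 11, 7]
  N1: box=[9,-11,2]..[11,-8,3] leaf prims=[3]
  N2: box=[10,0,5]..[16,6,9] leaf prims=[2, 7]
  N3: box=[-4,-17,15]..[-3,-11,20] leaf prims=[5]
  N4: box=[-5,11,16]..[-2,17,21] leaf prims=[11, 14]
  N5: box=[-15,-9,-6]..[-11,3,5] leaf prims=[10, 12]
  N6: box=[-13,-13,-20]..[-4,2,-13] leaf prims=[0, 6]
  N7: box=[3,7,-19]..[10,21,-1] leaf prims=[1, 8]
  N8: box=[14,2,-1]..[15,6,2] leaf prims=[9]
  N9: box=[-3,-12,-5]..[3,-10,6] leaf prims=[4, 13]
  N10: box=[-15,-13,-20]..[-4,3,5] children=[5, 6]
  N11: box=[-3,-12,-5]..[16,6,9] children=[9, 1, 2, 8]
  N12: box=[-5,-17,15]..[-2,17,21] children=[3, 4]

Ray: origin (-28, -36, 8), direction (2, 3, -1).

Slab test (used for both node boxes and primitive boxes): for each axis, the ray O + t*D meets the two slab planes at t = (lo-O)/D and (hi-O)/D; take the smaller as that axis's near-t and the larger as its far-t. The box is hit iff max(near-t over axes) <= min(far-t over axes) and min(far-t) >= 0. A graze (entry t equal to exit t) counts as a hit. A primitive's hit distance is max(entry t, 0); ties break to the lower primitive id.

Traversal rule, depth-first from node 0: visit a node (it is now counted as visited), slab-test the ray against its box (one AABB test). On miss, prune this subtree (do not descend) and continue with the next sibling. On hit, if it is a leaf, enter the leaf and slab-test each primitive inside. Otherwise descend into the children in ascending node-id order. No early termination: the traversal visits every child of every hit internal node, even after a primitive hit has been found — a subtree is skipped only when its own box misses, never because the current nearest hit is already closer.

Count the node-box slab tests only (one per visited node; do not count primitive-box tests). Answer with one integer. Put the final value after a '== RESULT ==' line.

Trace the traversal:
N0 x:[13/2,22] y:[19/3,19] z:[-13,28] -> hit [13/2,19], descend [7, 10, 11, 12]
  N7 x:[31/2,19] y:[43/3,19] z:[9,27] -> hit [31/2,19] leaf, test {P1(miss), P8(miss)}
  N10 x:[13/2,12] y:[23/3,13] z:[3,28] -> hit [23/3,12], descend [5, 6]
    N5 x:[13/2,17/2] y:[9,13] z:[3,14] -> miss, prune
    N6 x:[15/2,12] y:[23/3,38/3] z:[21,28] -> miss, prune
  N11 x:[25/2,22] y:[8,14] z:[-1,13] -> hit [25/2,13], descend [1, 2, 8, 9]
    N1 x:[37/2,39/2] y:[25/3,28/3] z:[5,6] -> miss, prune
    N2 x:[19,22] y:[12,14] z:[-1,3] -> miss, prune
    N8 x:[21,43/2] y:[38/3,14] z:[6,9] -> miss, prune
    N9 x:[25/2,31/2] y:[8,26/3] z:[2,13] -> miss, prune
  N12 x:[23/2,13] y:[19/3,53/3] z:[-13,-7] -> miss, prune

11 AABB tests over nodes [0, 7, 10, 5, 6, 11, 1, 2, 8, 9, 12]; 1 leaf entered; closest miss.

== RESULT ==
11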